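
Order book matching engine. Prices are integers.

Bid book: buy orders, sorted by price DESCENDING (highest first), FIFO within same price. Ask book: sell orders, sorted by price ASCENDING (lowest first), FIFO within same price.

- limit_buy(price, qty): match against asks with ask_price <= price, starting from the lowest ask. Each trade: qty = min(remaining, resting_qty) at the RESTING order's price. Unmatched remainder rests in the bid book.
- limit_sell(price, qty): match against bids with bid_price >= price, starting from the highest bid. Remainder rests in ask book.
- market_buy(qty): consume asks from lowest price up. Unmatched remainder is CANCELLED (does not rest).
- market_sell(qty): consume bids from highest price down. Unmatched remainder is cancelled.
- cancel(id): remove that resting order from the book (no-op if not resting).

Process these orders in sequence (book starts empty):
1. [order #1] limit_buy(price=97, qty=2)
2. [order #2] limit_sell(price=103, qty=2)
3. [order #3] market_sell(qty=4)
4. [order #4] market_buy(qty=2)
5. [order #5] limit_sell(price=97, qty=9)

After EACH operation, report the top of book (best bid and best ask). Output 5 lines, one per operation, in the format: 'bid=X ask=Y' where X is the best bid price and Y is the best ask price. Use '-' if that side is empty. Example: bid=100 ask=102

After op 1 [order #1] limit_buy(price=97, qty=2): fills=none; bids=[#1:2@97] asks=[-]
After op 2 [order #2] limit_sell(price=103, qty=2): fills=none; bids=[#1:2@97] asks=[#2:2@103]
After op 3 [order #3] market_sell(qty=4): fills=#1x#3:2@97; bids=[-] asks=[#2:2@103]
After op 4 [order #4] market_buy(qty=2): fills=#4x#2:2@103; bids=[-] asks=[-]
After op 5 [order #5] limit_sell(price=97, qty=9): fills=none; bids=[-] asks=[#5:9@97]

Answer: bid=97 ask=-
bid=97 ask=103
bid=- ask=103
bid=- ask=-
bid=- ask=97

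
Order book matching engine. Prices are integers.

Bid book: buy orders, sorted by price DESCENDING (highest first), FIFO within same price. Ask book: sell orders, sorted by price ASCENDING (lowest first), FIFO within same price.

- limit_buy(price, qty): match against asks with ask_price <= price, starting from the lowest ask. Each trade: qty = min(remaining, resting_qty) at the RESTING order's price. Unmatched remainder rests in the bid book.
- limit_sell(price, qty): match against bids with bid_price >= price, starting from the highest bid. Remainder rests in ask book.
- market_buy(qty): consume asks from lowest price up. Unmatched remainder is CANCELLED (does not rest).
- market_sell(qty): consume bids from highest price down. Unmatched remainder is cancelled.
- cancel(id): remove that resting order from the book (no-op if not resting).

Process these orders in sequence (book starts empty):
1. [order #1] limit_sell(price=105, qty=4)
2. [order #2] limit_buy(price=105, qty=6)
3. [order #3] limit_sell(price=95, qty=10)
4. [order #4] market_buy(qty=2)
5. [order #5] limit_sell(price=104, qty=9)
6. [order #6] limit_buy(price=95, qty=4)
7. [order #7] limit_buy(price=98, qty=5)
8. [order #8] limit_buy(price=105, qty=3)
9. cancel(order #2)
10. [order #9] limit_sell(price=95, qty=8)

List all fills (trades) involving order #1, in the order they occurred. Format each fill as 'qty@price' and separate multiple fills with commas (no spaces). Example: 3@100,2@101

Answer: 4@105

Derivation:
After op 1 [order #1] limit_sell(price=105, qty=4): fills=none; bids=[-] asks=[#1:4@105]
After op 2 [order #2] limit_buy(price=105, qty=6): fills=#2x#1:4@105; bids=[#2:2@105] asks=[-]
After op 3 [order #3] limit_sell(price=95, qty=10): fills=#2x#3:2@105; bids=[-] asks=[#3:8@95]
After op 4 [order #4] market_buy(qty=2): fills=#4x#3:2@95; bids=[-] asks=[#3:6@95]
After op 5 [order #5] limit_sell(price=104, qty=9): fills=none; bids=[-] asks=[#3:6@95 #5:9@104]
After op 6 [order #6] limit_buy(price=95, qty=4): fills=#6x#3:4@95; bids=[-] asks=[#3:2@95 #5:9@104]
After op 7 [order #7] limit_buy(price=98, qty=5): fills=#7x#3:2@95; bids=[#7:3@98] asks=[#5:9@104]
After op 8 [order #8] limit_buy(price=105, qty=3): fills=#8x#5:3@104; bids=[#7:3@98] asks=[#5:6@104]
After op 9 cancel(order #2): fills=none; bids=[#7:3@98] asks=[#5:6@104]
After op 10 [order #9] limit_sell(price=95, qty=8): fills=#7x#9:3@98; bids=[-] asks=[#9:5@95 #5:6@104]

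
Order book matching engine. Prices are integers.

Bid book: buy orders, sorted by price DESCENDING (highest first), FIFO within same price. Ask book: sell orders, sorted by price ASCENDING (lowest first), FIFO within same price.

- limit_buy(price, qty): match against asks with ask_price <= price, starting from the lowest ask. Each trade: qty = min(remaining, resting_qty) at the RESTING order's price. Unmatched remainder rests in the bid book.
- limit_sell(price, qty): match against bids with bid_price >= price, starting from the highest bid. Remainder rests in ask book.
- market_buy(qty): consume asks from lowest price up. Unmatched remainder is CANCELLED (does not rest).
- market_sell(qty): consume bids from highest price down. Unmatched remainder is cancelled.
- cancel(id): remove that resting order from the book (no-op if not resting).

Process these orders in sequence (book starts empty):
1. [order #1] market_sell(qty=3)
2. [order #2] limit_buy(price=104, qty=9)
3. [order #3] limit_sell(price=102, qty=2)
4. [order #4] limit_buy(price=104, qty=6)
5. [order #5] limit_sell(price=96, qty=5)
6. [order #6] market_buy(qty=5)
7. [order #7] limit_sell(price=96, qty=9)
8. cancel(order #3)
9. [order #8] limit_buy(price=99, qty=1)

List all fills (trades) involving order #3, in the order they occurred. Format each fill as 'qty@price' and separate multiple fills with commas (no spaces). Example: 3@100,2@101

Answer: 2@104

Derivation:
After op 1 [order #1] market_sell(qty=3): fills=none; bids=[-] asks=[-]
After op 2 [order #2] limit_buy(price=104, qty=9): fills=none; bids=[#2:9@104] asks=[-]
After op 3 [order #3] limit_sell(price=102, qty=2): fills=#2x#3:2@104; bids=[#2:7@104] asks=[-]
After op 4 [order #4] limit_buy(price=104, qty=6): fills=none; bids=[#2:7@104 #4:6@104] asks=[-]
After op 5 [order #5] limit_sell(price=96, qty=5): fills=#2x#5:5@104; bids=[#2:2@104 #4:6@104] asks=[-]
After op 6 [order #6] market_buy(qty=5): fills=none; bids=[#2:2@104 #4:6@104] asks=[-]
After op 7 [order #7] limit_sell(price=96, qty=9): fills=#2x#7:2@104 #4x#7:6@104; bids=[-] asks=[#7:1@96]
After op 8 cancel(order #3): fills=none; bids=[-] asks=[#7:1@96]
After op 9 [order #8] limit_buy(price=99, qty=1): fills=#8x#7:1@96; bids=[-] asks=[-]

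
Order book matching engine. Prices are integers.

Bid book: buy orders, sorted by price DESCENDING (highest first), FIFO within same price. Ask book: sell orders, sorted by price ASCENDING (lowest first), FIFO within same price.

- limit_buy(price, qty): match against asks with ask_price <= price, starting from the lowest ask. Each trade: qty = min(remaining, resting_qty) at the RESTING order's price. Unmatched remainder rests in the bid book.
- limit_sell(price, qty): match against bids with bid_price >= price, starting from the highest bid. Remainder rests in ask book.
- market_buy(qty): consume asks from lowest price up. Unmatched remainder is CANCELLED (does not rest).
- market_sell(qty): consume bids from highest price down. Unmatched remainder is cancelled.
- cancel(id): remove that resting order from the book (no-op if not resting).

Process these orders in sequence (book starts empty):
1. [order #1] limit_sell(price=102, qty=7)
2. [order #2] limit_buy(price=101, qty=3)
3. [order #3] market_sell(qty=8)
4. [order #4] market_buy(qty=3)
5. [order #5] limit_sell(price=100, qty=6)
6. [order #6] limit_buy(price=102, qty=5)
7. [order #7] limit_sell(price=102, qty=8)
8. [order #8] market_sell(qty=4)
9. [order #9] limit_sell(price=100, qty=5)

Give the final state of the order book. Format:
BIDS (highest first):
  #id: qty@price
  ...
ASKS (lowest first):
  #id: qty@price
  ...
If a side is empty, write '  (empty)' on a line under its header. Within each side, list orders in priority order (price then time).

After op 1 [order #1] limit_sell(price=102, qty=7): fills=none; bids=[-] asks=[#1:7@102]
After op 2 [order #2] limit_buy(price=101, qty=3): fills=none; bids=[#2:3@101] asks=[#1:7@102]
After op 3 [order #3] market_sell(qty=8): fills=#2x#3:3@101; bids=[-] asks=[#1:7@102]
After op 4 [order #4] market_buy(qty=3): fills=#4x#1:3@102; bids=[-] asks=[#1:4@102]
After op 5 [order #5] limit_sell(price=100, qty=6): fills=none; bids=[-] asks=[#5:6@100 #1:4@102]
After op 6 [order #6] limit_buy(price=102, qty=5): fills=#6x#5:5@100; bids=[-] asks=[#5:1@100 #1:4@102]
After op 7 [order #7] limit_sell(price=102, qty=8): fills=none; bids=[-] asks=[#5:1@100 #1:4@102 #7:8@102]
After op 8 [order #8] market_sell(qty=4): fills=none; bids=[-] asks=[#5:1@100 #1:4@102 #7:8@102]
After op 9 [order #9] limit_sell(price=100, qty=5): fills=none; bids=[-] asks=[#5:1@100 #9:5@100 #1:4@102 #7:8@102]

Answer: BIDS (highest first):
  (empty)
ASKS (lowest first):
  #5: 1@100
  #9: 5@100
  #1: 4@102
  #7: 8@102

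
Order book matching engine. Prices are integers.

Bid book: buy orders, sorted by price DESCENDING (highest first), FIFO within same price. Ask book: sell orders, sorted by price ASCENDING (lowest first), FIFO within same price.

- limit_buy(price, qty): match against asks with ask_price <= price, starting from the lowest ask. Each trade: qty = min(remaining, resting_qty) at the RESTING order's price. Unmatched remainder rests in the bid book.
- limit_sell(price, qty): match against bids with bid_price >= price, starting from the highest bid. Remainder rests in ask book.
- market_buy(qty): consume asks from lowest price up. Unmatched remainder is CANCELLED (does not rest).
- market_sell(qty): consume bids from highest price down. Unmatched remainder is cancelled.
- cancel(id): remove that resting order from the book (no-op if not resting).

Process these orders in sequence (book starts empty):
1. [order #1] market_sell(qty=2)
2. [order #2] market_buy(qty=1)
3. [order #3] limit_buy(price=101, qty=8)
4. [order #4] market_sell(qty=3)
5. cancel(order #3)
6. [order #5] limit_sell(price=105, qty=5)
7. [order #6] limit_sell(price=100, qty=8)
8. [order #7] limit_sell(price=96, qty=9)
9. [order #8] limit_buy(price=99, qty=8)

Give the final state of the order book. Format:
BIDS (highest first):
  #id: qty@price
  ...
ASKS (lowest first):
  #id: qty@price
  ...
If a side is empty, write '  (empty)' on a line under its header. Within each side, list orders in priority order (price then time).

After op 1 [order #1] market_sell(qty=2): fills=none; bids=[-] asks=[-]
After op 2 [order #2] market_buy(qty=1): fills=none; bids=[-] asks=[-]
After op 3 [order #3] limit_buy(price=101, qty=8): fills=none; bids=[#3:8@101] asks=[-]
After op 4 [order #4] market_sell(qty=3): fills=#3x#4:3@101; bids=[#3:5@101] asks=[-]
After op 5 cancel(order #3): fills=none; bids=[-] asks=[-]
After op 6 [order #5] limit_sell(price=105, qty=5): fills=none; bids=[-] asks=[#5:5@105]
After op 7 [order #6] limit_sell(price=100, qty=8): fills=none; bids=[-] asks=[#6:8@100 #5:5@105]
After op 8 [order #7] limit_sell(price=96, qty=9): fills=none; bids=[-] asks=[#7:9@96 #6:8@100 #5:5@105]
After op 9 [order #8] limit_buy(price=99, qty=8): fills=#8x#7:8@96; bids=[-] asks=[#7:1@96 #6:8@100 #5:5@105]

Answer: BIDS (highest first):
  (empty)
ASKS (lowest first):
  #7: 1@96
  #6: 8@100
  #5: 5@105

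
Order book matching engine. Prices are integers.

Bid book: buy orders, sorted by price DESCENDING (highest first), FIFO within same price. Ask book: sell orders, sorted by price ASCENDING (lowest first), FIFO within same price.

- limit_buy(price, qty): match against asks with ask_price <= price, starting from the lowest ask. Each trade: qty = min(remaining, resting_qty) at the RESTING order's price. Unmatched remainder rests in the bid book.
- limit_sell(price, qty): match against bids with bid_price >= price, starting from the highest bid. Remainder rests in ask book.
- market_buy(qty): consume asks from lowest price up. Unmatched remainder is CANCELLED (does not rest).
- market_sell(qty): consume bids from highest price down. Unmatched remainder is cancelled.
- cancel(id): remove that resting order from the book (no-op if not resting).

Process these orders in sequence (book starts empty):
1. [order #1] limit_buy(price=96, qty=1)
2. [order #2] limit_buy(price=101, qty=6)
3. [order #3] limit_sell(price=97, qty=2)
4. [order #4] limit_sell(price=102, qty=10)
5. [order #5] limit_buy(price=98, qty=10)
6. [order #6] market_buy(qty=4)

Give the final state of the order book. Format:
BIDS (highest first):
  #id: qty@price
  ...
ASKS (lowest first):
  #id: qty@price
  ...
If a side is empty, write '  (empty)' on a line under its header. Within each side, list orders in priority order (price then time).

After op 1 [order #1] limit_buy(price=96, qty=1): fills=none; bids=[#1:1@96] asks=[-]
After op 2 [order #2] limit_buy(price=101, qty=6): fills=none; bids=[#2:6@101 #1:1@96] asks=[-]
After op 3 [order #3] limit_sell(price=97, qty=2): fills=#2x#3:2@101; bids=[#2:4@101 #1:1@96] asks=[-]
After op 4 [order #4] limit_sell(price=102, qty=10): fills=none; bids=[#2:4@101 #1:1@96] asks=[#4:10@102]
After op 5 [order #5] limit_buy(price=98, qty=10): fills=none; bids=[#2:4@101 #5:10@98 #1:1@96] asks=[#4:10@102]
After op 6 [order #6] market_buy(qty=4): fills=#6x#4:4@102; bids=[#2:4@101 #5:10@98 #1:1@96] asks=[#4:6@102]

Answer: BIDS (highest first):
  #2: 4@101
  #5: 10@98
  #1: 1@96
ASKS (lowest first):
  #4: 6@102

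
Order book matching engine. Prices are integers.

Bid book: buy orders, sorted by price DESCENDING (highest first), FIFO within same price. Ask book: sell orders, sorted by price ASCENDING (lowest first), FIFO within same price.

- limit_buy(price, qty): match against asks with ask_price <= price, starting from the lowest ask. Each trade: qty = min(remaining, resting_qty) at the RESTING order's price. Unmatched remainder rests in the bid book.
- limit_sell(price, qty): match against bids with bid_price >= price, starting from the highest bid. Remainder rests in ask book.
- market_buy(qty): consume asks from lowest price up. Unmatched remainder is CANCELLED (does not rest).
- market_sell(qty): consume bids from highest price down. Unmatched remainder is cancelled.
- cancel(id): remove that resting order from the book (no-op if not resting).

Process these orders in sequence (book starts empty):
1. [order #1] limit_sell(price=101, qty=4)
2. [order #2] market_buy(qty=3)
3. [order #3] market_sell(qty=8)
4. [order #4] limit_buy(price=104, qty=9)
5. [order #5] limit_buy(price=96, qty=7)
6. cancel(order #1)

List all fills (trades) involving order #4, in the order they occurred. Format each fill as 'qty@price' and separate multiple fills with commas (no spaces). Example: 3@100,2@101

After op 1 [order #1] limit_sell(price=101, qty=4): fills=none; bids=[-] asks=[#1:4@101]
After op 2 [order #2] market_buy(qty=3): fills=#2x#1:3@101; bids=[-] asks=[#1:1@101]
After op 3 [order #3] market_sell(qty=8): fills=none; bids=[-] asks=[#1:1@101]
After op 4 [order #4] limit_buy(price=104, qty=9): fills=#4x#1:1@101; bids=[#4:8@104] asks=[-]
After op 5 [order #5] limit_buy(price=96, qty=7): fills=none; bids=[#4:8@104 #5:7@96] asks=[-]
After op 6 cancel(order #1): fills=none; bids=[#4:8@104 #5:7@96] asks=[-]

Answer: 1@101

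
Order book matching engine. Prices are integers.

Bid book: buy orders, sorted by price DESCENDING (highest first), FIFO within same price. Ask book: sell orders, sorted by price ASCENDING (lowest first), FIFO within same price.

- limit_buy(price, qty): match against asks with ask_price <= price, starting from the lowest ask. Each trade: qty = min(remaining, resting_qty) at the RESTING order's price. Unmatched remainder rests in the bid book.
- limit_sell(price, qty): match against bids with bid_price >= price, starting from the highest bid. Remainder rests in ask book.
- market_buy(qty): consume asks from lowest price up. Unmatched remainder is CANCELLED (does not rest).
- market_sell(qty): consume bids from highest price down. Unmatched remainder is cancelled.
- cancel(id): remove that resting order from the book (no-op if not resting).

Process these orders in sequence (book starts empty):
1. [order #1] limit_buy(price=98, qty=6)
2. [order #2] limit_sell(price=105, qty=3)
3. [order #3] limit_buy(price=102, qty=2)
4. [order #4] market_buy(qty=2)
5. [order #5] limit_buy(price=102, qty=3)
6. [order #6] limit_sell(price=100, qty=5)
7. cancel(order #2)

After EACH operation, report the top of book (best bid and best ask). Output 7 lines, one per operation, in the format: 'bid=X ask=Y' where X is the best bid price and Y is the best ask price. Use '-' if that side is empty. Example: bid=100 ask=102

After op 1 [order #1] limit_buy(price=98, qty=6): fills=none; bids=[#1:6@98] asks=[-]
After op 2 [order #2] limit_sell(price=105, qty=3): fills=none; bids=[#1:6@98] asks=[#2:3@105]
After op 3 [order #3] limit_buy(price=102, qty=2): fills=none; bids=[#3:2@102 #1:6@98] asks=[#2:3@105]
After op 4 [order #4] market_buy(qty=2): fills=#4x#2:2@105; bids=[#3:2@102 #1:6@98] asks=[#2:1@105]
After op 5 [order #5] limit_buy(price=102, qty=3): fills=none; bids=[#3:2@102 #5:3@102 #1:6@98] asks=[#2:1@105]
After op 6 [order #6] limit_sell(price=100, qty=5): fills=#3x#6:2@102 #5x#6:3@102; bids=[#1:6@98] asks=[#2:1@105]
After op 7 cancel(order #2): fills=none; bids=[#1:6@98] asks=[-]

Answer: bid=98 ask=-
bid=98 ask=105
bid=102 ask=105
bid=102 ask=105
bid=102 ask=105
bid=98 ask=105
bid=98 ask=-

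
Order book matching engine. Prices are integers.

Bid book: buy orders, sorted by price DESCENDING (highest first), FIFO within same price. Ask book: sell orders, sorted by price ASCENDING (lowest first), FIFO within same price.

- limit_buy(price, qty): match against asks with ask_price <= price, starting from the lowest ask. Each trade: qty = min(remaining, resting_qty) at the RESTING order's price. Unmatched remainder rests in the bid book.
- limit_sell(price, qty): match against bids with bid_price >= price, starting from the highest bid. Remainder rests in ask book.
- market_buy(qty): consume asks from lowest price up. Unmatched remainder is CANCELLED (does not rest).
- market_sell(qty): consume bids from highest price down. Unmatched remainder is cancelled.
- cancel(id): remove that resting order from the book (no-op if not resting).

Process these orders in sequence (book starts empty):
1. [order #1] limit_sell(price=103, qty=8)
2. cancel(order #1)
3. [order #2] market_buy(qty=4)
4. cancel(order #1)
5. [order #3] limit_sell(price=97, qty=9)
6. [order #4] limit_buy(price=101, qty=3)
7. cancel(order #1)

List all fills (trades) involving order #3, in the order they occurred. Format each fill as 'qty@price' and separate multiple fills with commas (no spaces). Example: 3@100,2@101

Answer: 3@97

Derivation:
After op 1 [order #1] limit_sell(price=103, qty=8): fills=none; bids=[-] asks=[#1:8@103]
After op 2 cancel(order #1): fills=none; bids=[-] asks=[-]
After op 3 [order #2] market_buy(qty=4): fills=none; bids=[-] asks=[-]
After op 4 cancel(order #1): fills=none; bids=[-] asks=[-]
After op 5 [order #3] limit_sell(price=97, qty=9): fills=none; bids=[-] asks=[#3:9@97]
After op 6 [order #4] limit_buy(price=101, qty=3): fills=#4x#3:3@97; bids=[-] asks=[#3:6@97]
After op 7 cancel(order #1): fills=none; bids=[-] asks=[#3:6@97]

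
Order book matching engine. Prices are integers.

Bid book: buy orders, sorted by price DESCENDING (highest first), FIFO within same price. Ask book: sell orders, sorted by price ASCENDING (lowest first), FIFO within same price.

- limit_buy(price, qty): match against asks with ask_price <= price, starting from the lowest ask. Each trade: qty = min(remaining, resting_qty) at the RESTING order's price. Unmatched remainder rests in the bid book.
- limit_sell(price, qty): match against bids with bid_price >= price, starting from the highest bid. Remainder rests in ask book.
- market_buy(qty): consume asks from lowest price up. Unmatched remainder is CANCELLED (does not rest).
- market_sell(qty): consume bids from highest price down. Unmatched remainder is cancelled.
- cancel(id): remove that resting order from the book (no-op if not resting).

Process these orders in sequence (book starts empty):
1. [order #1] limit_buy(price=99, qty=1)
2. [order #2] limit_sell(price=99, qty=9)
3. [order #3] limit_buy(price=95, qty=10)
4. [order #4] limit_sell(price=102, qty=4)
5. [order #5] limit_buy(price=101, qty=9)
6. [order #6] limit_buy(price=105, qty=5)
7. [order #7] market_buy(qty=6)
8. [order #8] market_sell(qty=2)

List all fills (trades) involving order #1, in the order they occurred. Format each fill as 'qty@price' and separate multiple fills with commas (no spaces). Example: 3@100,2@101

Answer: 1@99

Derivation:
After op 1 [order #1] limit_buy(price=99, qty=1): fills=none; bids=[#1:1@99] asks=[-]
After op 2 [order #2] limit_sell(price=99, qty=9): fills=#1x#2:1@99; bids=[-] asks=[#2:8@99]
After op 3 [order #3] limit_buy(price=95, qty=10): fills=none; bids=[#3:10@95] asks=[#2:8@99]
After op 4 [order #4] limit_sell(price=102, qty=4): fills=none; bids=[#3:10@95] asks=[#2:8@99 #4:4@102]
After op 5 [order #5] limit_buy(price=101, qty=9): fills=#5x#2:8@99; bids=[#5:1@101 #3:10@95] asks=[#4:4@102]
After op 6 [order #6] limit_buy(price=105, qty=5): fills=#6x#4:4@102; bids=[#6:1@105 #5:1@101 #3:10@95] asks=[-]
After op 7 [order #7] market_buy(qty=6): fills=none; bids=[#6:1@105 #5:1@101 #3:10@95] asks=[-]
After op 8 [order #8] market_sell(qty=2): fills=#6x#8:1@105 #5x#8:1@101; bids=[#3:10@95] asks=[-]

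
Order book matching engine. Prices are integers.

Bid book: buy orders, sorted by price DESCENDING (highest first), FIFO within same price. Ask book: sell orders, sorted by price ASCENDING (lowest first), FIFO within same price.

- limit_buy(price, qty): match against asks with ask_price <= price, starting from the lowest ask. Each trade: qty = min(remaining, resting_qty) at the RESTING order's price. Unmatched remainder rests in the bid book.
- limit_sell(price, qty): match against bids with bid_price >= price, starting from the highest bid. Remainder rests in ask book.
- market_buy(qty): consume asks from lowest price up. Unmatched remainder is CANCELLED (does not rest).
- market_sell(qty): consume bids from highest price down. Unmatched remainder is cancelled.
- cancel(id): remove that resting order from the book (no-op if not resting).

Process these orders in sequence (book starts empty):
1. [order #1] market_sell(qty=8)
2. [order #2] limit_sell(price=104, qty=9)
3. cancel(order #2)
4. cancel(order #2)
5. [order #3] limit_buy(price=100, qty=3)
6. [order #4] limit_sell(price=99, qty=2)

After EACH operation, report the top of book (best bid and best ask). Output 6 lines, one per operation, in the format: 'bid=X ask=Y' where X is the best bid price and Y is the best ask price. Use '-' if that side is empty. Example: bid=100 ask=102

After op 1 [order #1] market_sell(qty=8): fills=none; bids=[-] asks=[-]
After op 2 [order #2] limit_sell(price=104, qty=9): fills=none; bids=[-] asks=[#2:9@104]
After op 3 cancel(order #2): fills=none; bids=[-] asks=[-]
After op 4 cancel(order #2): fills=none; bids=[-] asks=[-]
After op 5 [order #3] limit_buy(price=100, qty=3): fills=none; bids=[#3:3@100] asks=[-]
After op 6 [order #4] limit_sell(price=99, qty=2): fills=#3x#4:2@100; bids=[#3:1@100] asks=[-]

Answer: bid=- ask=-
bid=- ask=104
bid=- ask=-
bid=- ask=-
bid=100 ask=-
bid=100 ask=-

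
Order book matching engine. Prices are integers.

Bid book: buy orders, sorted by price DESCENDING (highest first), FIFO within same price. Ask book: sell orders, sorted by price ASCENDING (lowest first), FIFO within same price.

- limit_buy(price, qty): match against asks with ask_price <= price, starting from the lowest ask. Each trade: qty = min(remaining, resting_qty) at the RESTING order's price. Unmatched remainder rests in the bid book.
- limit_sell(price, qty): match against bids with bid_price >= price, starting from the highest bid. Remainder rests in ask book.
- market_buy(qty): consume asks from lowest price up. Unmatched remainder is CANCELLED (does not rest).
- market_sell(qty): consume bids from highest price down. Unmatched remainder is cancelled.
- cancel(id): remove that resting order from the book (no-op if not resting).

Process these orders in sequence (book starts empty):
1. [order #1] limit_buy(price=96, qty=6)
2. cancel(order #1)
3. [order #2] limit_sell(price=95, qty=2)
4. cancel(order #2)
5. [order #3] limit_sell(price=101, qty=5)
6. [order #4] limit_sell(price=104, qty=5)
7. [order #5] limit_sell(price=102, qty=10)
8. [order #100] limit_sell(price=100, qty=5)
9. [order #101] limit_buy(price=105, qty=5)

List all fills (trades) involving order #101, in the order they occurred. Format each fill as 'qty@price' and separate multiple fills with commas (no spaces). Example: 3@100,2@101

After op 1 [order #1] limit_buy(price=96, qty=6): fills=none; bids=[#1:6@96] asks=[-]
After op 2 cancel(order #1): fills=none; bids=[-] asks=[-]
After op 3 [order #2] limit_sell(price=95, qty=2): fills=none; bids=[-] asks=[#2:2@95]
After op 4 cancel(order #2): fills=none; bids=[-] asks=[-]
After op 5 [order #3] limit_sell(price=101, qty=5): fills=none; bids=[-] asks=[#3:5@101]
After op 6 [order #4] limit_sell(price=104, qty=5): fills=none; bids=[-] asks=[#3:5@101 #4:5@104]
After op 7 [order #5] limit_sell(price=102, qty=10): fills=none; bids=[-] asks=[#3:5@101 #5:10@102 #4:5@104]
After op 8 [order #100] limit_sell(price=100, qty=5): fills=none; bids=[-] asks=[#100:5@100 #3:5@101 #5:10@102 #4:5@104]
After op 9 [order #101] limit_buy(price=105, qty=5): fills=#101x#100:5@100; bids=[-] asks=[#3:5@101 #5:10@102 #4:5@104]

Answer: 5@100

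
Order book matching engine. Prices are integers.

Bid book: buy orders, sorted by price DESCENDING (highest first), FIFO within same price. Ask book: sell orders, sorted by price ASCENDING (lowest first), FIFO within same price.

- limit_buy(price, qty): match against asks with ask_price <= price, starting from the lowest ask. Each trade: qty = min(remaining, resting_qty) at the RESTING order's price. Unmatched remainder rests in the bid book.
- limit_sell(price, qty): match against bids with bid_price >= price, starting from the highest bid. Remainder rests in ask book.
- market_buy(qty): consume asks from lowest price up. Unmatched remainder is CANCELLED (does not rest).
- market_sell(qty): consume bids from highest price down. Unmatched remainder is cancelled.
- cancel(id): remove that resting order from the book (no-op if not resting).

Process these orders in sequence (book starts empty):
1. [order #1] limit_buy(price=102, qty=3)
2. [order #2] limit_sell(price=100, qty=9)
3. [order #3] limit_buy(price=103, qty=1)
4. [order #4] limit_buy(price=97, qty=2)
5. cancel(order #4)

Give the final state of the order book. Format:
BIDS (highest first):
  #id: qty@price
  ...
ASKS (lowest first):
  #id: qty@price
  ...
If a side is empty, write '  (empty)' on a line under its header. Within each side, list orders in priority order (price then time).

After op 1 [order #1] limit_buy(price=102, qty=3): fills=none; bids=[#1:3@102] asks=[-]
After op 2 [order #2] limit_sell(price=100, qty=9): fills=#1x#2:3@102; bids=[-] asks=[#2:6@100]
After op 3 [order #3] limit_buy(price=103, qty=1): fills=#3x#2:1@100; bids=[-] asks=[#2:5@100]
After op 4 [order #4] limit_buy(price=97, qty=2): fills=none; bids=[#4:2@97] asks=[#2:5@100]
After op 5 cancel(order #4): fills=none; bids=[-] asks=[#2:5@100]

Answer: BIDS (highest first):
  (empty)
ASKS (lowest first):
  #2: 5@100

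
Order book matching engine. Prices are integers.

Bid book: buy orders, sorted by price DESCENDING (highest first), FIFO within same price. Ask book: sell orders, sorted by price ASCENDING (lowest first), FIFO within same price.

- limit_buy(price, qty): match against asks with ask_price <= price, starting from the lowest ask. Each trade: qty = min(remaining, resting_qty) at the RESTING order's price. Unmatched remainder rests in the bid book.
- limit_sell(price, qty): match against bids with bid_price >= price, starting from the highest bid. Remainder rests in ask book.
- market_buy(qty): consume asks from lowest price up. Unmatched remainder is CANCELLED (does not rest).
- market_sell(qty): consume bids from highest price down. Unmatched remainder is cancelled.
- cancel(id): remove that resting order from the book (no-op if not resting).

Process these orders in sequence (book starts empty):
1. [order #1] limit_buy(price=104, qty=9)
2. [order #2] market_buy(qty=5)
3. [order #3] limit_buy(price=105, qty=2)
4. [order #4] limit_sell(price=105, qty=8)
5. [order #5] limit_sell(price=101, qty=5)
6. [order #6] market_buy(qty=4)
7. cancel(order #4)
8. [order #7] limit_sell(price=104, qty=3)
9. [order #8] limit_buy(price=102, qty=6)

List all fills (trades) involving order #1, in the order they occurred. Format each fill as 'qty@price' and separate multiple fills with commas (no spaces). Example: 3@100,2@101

Answer: 5@104,3@104

Derivation:
After op 1 [order #1] limit_buy(price=104, qty=9): fills=none; bids=[#1:9@104] asks=[-]
After op 2 [order #2] market_buy(qty=5): fills=none; bids=[#1:9@104] asks=[-]
After op 3 [order #3] limit_buy(price=105, qty=2): fills=none; bids=[#3:2@105 #1:9@104] asks=[-]
After op 4 [order #4] limit_sell(price=105, qty=8): fills=#3x#4:2@105; bids=[#1:9@104] asks=[#4:6@105]
After op 5 [order #5] limit_sell(price=101, qty=5): fills=#1x#5:5@104; bids=[#1:4@104] asks=[#4:6@105]
After op 6 [order #6] market_buy(qty=4): fills=#6x#4:4@105; bids=[#1:4@104] asks=[#4:2@105]
After op 7 cancel(order #4): fills=none; bids=[#1:4@104] asks=[-]
After op 8 [order #7] limit_sell(price=104, qty=3): fills=#1x#7:3@104; bids=[#1:1@104] asks=[-]
After op 9 [order #8] limit_buy(price=102, qty=6): fills=none; bids=[#1:1@104 #8:6@102] asks=[-]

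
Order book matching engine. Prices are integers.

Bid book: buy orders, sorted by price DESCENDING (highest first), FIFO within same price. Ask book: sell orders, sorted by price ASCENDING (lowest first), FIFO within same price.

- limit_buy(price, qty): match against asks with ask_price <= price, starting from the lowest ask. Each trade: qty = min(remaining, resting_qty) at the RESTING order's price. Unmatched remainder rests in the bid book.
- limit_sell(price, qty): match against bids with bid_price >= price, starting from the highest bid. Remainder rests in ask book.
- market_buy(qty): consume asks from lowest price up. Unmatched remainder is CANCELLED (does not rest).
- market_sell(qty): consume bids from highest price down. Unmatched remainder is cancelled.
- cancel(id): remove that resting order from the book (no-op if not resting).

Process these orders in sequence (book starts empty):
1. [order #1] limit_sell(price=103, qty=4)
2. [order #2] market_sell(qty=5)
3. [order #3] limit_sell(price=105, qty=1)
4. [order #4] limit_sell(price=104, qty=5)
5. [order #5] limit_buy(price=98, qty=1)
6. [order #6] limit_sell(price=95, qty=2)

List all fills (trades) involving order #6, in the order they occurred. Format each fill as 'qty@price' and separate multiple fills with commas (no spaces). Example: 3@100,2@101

Answer: 1@98

Derivation:
After op 1 [order #1] limit_sell(price=103, qty=4): fills=none; bids=[-] asks=[#1:4@103]
After op 2 [order #2] market_sell(qty=5): fills=none; bids=[-] asks=[#1:4@103]
After op 3 [order #3] limit_sell(price=105, qty=1): fills=none; bids=[-] asks=[#1:4@103 #3:1@105]
After op 4 [order #4] limit_sell(price=104, qty=5): fills=none; bids=[-] asks=[#1:4@103 #4:5@104 #3:1@105]
After op 5 [order #5] limit_buy(price=98, qty=1): fills=none; bids=[#5:1@98] asks=[#1:4@103 #4:5@104 #3:1@105]
After op 6 [order #6] limit_sell(price=95, qty=2): fills=#5x#6:1@98; bids=[-] asks=[#6:1@95 #1:4@103 #4:5@104 #3:1@105]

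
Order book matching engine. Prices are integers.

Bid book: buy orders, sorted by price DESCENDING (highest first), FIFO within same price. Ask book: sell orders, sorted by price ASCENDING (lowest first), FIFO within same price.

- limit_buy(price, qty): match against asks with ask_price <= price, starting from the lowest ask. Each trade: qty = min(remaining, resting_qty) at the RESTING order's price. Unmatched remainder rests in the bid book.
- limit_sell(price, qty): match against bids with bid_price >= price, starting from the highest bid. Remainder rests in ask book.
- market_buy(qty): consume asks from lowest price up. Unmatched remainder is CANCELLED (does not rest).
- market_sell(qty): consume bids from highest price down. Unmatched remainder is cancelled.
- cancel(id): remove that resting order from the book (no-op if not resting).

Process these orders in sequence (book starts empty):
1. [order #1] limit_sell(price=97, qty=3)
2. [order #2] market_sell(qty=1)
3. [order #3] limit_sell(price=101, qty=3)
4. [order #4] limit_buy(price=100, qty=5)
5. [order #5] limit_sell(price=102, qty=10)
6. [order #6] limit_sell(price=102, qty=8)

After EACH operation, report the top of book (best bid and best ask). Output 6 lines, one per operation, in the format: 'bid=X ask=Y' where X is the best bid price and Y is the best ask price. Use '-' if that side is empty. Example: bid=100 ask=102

After op 1 [order #1] limit_sell(price=97, qty=3): fills=none; bids=[-] asks=[#1:3@97]
After op 2 [order #2] market_sell(qty=1): fills=none; bids=[-] asks=[#1:3@97]
After op 3 [order #3] limit_sell(price=101, qty=3): fills=none; bids=[-] asks=[#1:3@97 #3:3@101]
After op 4 [order #4] limit_buy(price=100, qty=5): fills=#4x#1:3@97; bids=[#4:2@100] asks=[#3:3@101]
After op 5 [order #5] limit_sell(price=102, qty=10): fills=none; bids=[#4:2@100] asks=[#3:3@101 #5:10@102]
After op 6 [order #6] limit_sell(price=102, qty=8): fills=none; bids=[#4:2@100] asks=[#3:3@101 #5:10@102 #6:8@102]

Answer: bid=- ask=97
bid=- ask=97
bid=- ask=97
bid=100 ask=101
bid=100 ask=101
bid=100 ask=101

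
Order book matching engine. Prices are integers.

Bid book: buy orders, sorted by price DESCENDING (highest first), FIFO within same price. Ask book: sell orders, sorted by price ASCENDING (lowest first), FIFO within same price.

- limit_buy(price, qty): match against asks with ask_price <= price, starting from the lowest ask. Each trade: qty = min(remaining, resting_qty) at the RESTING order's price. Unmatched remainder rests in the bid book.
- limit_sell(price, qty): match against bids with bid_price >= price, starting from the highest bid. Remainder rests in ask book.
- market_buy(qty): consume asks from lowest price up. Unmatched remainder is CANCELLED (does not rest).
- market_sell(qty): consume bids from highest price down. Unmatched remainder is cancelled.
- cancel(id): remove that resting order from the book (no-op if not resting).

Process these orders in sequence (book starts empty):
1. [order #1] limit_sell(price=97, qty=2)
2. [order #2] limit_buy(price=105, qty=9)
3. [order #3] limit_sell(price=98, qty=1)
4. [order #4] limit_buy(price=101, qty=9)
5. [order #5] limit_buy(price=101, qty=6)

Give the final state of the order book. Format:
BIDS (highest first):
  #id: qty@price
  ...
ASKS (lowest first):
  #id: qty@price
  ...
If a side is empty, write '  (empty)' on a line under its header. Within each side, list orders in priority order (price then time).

Answer: BIDS (highest first):
  #2: 6@105
  #4: 9@101
  #5: 6@101
ASKS (lowest first):
  (empty)

Derivation:
After op 1 [order #1] limit_sell(price=97, qty=2): fills=none; bids=[-] asks=[#1:2@97]
After op 2 [order #2] limit_buy(price=105, qty=9): fills=#2x#1:2@97; bids=[#2:7@105] asks=[-]
After op 3 [order #3] limit_sell(price=98, qty=1): fills=#2x#3:1@105; bids=[#2:6@105] asks=[-]
After op 4 [order #4] limit_buy(price=101, qty=9): fills=none; bids=[#2:6@105 #4:9@101] asks=[-]
After op 5 [order #5] limit_buy(price=101, qty=6): fills=none; bids=[#2:6@105 #4:9@101 #5:6@101] asks=[-]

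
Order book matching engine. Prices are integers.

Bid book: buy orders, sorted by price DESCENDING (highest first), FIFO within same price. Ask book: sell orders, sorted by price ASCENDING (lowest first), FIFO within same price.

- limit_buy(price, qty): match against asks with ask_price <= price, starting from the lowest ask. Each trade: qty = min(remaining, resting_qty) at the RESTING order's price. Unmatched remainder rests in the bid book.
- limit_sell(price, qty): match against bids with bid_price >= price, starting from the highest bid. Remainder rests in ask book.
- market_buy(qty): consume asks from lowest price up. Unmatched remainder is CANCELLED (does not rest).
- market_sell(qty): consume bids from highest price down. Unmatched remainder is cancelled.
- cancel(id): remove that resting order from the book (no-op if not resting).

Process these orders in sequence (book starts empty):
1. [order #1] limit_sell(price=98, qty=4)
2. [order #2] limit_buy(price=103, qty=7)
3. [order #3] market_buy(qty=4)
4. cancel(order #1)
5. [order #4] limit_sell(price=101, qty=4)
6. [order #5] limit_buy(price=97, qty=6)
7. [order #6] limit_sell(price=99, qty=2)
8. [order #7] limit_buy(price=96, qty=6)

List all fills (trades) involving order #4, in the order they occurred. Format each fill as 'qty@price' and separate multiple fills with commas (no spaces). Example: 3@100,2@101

After op 1 [order #1] limit_sell(price=98, qty=4): fills=none; bids=[-] asks=[#1:4@98]
After op 2 [order #2] limit_buy(price=103, qty=7): fills=#2x#1:4@98; bids=[#2:3@103] asks=[-]
After op 3 [order #3] market_buy(qty=4): fills=none; bids=[#2:3@103] asks=[-]
After op 4 cancel(order #1): fills=none; bids=[#2:3@103] asks=[-]
After op 5 [order #4] limit_sell(price=101, qty=4): fills=#2x#4:3@103; bids=[-] asks=[#4:1@101]
After op 6 [order #5] limit_buy(price=97, qty=6): fills=none; bids=[#5:6@97] asks=[#4:1@101]
After op 7 [order #6] limit_sell(price=99, qty=2): fills=none; bids=[#5:6@97] asks=[#6:2@99 #4:1@101]
After op 8 [order #7] limit_buy(price=96, qty=6): fills=none; bids=[#5:6@97 #7:6@96] asks=[#6:2@99 #4:1@101]

Answer: 3@103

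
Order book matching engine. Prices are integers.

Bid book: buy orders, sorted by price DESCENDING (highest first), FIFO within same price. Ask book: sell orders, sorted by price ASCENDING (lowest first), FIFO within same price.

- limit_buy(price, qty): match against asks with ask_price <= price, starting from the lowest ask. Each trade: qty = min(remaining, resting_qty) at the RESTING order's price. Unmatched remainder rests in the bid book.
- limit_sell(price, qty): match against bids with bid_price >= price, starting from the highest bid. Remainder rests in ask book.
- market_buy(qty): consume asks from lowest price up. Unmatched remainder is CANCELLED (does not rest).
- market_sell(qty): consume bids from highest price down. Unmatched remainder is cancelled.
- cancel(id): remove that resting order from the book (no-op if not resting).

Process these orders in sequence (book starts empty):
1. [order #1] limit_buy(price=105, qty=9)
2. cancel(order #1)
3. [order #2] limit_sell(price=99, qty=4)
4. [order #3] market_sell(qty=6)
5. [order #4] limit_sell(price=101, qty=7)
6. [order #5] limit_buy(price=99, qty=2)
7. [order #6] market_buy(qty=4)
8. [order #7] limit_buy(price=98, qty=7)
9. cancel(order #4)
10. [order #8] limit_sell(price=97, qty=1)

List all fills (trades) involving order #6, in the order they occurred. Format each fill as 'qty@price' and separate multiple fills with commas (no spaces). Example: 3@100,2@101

After op 1 [order #1] limit_buy(price=105, qty=9): fills=none; bids=[#1:9@105] asks=[-]
After op 2 cancel(order #1): fills=none; bids=[-] asks=[-]
After op 3 [order #2] limit_sell(price=99, qty=4): fills=none; bids=[-] asks=[#2:4@99]
After op 4 [order #3] market_sell(qty=6): fills=none; bids=[-] asks=[#2:4@99]
After op 5 [order #4] limit_sell(price=101, qty=7): fills=none; bids=[-] asks=[#2:4@99 #4:7@101]
After op 6 [order #5] limit_buy(price=99, qty=2): fills=#5x#2:2@99; bids=[-] asks=[#2:2@99 #4:7@101]
After op 7 [order #6] market_buy(qty=4): fills=#6x#2:2@99 #6x#4:2@101; bids=[-] asks=[#4:5@101]
After op 8 [order #7] limit_buy(price=98, qty=7): fills=none; bids=[#7:7@98] asks=[#4:5@101]
After op 9 cancel(order #4): fills=none; bids=[#7:7@98] asks=[-]
After op 10 [order #8] limit_sell(price=97, qty=1): fills=#7x#8:1@98; bids=[#7:6@98] asks=[-]

Answer: 2@99,2@101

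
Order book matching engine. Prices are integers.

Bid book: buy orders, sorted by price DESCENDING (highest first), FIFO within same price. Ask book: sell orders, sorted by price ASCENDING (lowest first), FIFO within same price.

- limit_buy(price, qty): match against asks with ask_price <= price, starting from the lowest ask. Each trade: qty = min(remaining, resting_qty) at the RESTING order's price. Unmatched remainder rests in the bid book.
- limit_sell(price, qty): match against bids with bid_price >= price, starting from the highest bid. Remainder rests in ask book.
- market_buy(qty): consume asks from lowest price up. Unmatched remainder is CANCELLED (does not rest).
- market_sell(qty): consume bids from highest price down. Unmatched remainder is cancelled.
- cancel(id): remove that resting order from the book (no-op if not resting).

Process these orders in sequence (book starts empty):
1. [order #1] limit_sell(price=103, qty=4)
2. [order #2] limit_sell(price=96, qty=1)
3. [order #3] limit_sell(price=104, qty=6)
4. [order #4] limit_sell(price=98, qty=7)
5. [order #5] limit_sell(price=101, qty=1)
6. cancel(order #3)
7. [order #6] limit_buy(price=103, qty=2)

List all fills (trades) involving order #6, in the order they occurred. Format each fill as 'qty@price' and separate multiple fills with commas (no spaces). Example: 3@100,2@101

After op 1 [order #1] limit_sell(price=103, qty=4): fills=none; bids=[-] asks=[#1:4@103]
After op 2 [order #2] limit_sell(price=96, qty=1): fills=none; bids=[-] asks=[#2:1@96 #1:4@103]
After op 3 [order #3] limit_sell(price=104, qty=6): fills=none; bids=[-] asks=[#2:1@96 #1:4@103 #3:6@104]
After op 4 [order #4] limit_sell(price=98, qty=7): fills=none; bids=[-] asks=[#2:1@96 #4:7@98 #1:4@103 #3:6@104]
After op 5 [order #5] limit_sell(price=101, qty=1): fills=none; bids=[-] asks=[#2:1@96 #4:7@98 #5:1@101 #1:4@103 #3:6@104]
After op 6 cancel(order #3): fills=none; bids=[-] asks=[#2:1@96 #4:7@98 #5:1@101 #1:4@103]
After op 7 [order #6] limit_buy(price=103, qty=2): fills=#6x#2:1@96 #6x#4:1@98; bids=[-] asks=[#4:6@98 #5:1@101 #1:4@103]

Answer: 1@96,1@98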